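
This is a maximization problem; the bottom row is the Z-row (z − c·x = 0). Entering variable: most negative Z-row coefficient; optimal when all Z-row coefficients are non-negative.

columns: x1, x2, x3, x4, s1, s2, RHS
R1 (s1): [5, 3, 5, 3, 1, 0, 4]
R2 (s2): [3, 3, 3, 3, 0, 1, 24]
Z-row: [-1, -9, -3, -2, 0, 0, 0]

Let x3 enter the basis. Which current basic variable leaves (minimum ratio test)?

Column x3 entries and ratios — s1: 4/5 = 4/5; s2: 24/3 = 8.
Smallest ratio is 4/5 in the row of s1, so s1 leaves.

s1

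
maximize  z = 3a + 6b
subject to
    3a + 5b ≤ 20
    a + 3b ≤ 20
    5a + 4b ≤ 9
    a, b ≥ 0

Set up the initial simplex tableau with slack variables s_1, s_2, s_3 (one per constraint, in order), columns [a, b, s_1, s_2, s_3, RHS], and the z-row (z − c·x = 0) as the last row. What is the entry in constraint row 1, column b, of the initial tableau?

5

Constraint 1 has coefficient 5 on b.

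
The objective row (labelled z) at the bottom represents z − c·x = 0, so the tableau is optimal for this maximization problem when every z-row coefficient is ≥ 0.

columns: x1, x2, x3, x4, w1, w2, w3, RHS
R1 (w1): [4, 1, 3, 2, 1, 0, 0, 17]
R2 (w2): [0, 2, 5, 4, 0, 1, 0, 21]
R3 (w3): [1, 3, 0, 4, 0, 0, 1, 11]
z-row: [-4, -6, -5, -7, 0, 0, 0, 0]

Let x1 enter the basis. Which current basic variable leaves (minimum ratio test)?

Column x1 entries and ratios — w1: 17/4 = 17/4; w2: 0 ≤ 0, skip; w3: 11/1 = 11.
Smallest ratio is 17/4 in the row of w1, so w1 leaves.

w1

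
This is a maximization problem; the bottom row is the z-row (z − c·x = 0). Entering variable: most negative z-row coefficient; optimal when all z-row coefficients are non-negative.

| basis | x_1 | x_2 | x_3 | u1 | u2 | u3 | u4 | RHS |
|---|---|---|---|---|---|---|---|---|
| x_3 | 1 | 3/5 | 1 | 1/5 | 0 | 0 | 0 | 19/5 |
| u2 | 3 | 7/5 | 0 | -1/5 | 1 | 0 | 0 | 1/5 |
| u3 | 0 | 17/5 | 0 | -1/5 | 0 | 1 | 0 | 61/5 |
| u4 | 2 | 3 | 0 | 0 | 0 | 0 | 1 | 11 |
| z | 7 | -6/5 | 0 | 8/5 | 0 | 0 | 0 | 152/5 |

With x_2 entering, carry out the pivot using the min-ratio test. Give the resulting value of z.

Ratio test on column x_2 — row 1: (19/5)/(3/5) = 19/3; row 2: (1/5)/(7/5) = 1/7; row 3: (61/5)/(17/5) = 61/17; row 4: 11/3 = 11/3. Minimum is 1/7 at row 2 (u2 leaves); pivot element 7/5.
Pivot on row 2; the z-row RHS becomes 152/5 − (-6/5)·(1/7) = 214/7.

214/7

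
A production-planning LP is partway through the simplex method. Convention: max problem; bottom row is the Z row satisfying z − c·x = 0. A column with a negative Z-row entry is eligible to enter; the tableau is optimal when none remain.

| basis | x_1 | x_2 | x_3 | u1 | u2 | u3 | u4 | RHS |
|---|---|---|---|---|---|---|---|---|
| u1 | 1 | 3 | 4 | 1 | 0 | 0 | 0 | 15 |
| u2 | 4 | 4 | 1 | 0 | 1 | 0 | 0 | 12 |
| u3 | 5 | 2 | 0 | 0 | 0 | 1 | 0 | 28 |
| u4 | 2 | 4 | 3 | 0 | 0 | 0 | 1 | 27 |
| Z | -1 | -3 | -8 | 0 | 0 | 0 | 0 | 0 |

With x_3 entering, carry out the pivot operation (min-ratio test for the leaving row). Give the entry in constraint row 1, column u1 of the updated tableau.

Ratio test on column x_3 — row 1: 15/4 = 15/4; row 2: 12/1 = 12; row 3: entry 0 ≤ 0; row 4: 27/3 = 9. Minimum is 15/4 at row 1 (u1 leaves); pivot element 4.
Divide row 1 by 4; eliminate column x_3 from the other rows.
In the new row 1, the u1 entry is the old entry divided by the pivot: 1/4 = 1/4.

1/4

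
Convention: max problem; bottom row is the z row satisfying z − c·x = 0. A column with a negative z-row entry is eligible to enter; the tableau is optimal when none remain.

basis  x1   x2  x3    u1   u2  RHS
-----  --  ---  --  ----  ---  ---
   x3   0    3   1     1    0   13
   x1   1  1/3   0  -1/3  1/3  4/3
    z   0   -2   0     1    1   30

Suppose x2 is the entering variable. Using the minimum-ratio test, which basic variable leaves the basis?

x1

Column x2 entries and ratios — x3: 13/3 = 13/3; x1: (4/3)/(1/3) = 4.
Smallest ratio is 4 in the row of x1, so x1 leaves.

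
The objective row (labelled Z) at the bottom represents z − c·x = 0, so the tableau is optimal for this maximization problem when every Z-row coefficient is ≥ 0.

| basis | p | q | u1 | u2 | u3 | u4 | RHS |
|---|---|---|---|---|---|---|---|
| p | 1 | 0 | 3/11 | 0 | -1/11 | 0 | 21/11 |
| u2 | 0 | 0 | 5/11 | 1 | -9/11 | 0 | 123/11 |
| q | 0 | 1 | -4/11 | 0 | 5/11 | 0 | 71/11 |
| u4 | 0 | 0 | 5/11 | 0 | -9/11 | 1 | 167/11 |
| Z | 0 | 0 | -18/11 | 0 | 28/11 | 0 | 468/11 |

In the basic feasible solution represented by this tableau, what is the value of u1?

u1 is not in the basis, so in the current basic feasible solution u1 = 0.

0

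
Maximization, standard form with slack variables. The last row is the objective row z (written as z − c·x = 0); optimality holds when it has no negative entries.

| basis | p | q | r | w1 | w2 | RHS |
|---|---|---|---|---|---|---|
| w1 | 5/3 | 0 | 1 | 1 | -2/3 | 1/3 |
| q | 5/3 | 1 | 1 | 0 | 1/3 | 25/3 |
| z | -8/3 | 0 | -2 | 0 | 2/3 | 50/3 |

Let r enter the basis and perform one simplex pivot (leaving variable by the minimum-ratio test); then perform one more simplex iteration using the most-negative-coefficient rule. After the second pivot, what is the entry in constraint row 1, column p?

Ratio test on column r — row 1: (1/3)/1 = 1/3; row 2: (25/3)/1 = 25/3. Minimum is 1/3 at row 1 (w1 leaves); pivot element 1.
Divide row 1 by 1; eliminate column r from the other rows.
Second iteration: most negative z-row entry is -2/3 in column w2, so w2 enters.
Ratio test on column w2 — row 1: entry -2/3 ≤ 0; row 2: 8/1 = 8. Minimum is 8 at row 2 (q leaves); pivot element 1.
Divide row 2 by 1; eliminate column w2 from the other rows.
After both pivots, the entry at constraint row 1, column p is 5/3.

5/3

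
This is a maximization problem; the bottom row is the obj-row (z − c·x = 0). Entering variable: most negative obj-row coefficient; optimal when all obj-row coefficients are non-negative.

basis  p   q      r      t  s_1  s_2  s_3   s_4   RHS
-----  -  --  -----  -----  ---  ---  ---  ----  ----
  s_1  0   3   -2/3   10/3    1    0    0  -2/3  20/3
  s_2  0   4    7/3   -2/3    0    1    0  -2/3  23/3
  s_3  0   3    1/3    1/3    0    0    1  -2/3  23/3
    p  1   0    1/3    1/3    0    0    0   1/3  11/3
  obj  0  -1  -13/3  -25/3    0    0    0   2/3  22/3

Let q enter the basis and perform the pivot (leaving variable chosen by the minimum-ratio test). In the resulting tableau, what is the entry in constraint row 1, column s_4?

-1/6

Ratio test on column q — row 1: (20/3)/3 = 20/9; row 2: (23/3)/4 = 23/12; row 3: (23/3)/3 = 23/9; row 4: entry 0 ≤ 0. Minimum is 23/12 at row 2 (s_2 leaves); pivot element 4.
Divide row 2 by 4; eliminate column q from the other rows.
Row 1 update in column s_4: -2/3 − 3·(-1/6) = -1/6.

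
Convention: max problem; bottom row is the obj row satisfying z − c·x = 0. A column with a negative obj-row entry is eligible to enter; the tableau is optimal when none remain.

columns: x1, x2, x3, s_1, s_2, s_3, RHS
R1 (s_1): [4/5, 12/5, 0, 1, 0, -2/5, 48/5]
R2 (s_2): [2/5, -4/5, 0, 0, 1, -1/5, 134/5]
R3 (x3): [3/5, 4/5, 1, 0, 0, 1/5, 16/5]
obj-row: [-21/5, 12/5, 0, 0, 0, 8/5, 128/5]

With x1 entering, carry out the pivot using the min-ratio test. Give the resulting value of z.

Ratio test on column x1 — row 1: (48/5)/(4/5) = 12; row 2: (134/5)/(2/5) = 67; row 3: (16/5)/(3/5) = 16/3. Minimum is 16/3 at row 3 (x3 leaves); pivot element 3/5.
Pivot on row 3; the obj-row RHS becomes 128/5 − (-21/5)·(16/3) = 48.

48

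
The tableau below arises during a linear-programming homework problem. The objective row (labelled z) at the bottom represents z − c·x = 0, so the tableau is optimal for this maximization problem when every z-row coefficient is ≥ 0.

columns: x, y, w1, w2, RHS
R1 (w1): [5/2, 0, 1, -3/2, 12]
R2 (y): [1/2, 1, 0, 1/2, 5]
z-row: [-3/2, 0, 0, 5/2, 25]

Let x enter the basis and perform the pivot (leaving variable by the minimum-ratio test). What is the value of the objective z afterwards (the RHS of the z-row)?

Ratio test on column x — row 1: 12/(5/2) = 24/5; row 2: 5/(1/2) = 10. Minimum is 24/5 at row 1 (w1 leaves); pivot element 5/2.
Pivot on row 1; the z-row RHS becomes 25 − (-3/2)·(24/5) = 161/5.

161/5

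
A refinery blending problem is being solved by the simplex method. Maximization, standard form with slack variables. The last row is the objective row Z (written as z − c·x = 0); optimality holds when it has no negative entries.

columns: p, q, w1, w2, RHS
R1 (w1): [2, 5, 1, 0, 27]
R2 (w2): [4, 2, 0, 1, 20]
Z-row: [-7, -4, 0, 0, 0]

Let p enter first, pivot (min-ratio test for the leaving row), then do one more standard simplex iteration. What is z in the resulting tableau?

297/8

Ratio test on column p — row 1: 27/2 = 27/2; row 2: 20/4 = 5. Minimum is 5 at row 2 (w2 leaves); pivot element 4.
Pivot on row 2; the Z-row RHS becomes 0 − (-7)·5 = 35.
Next entering variable (most negative Z-row entry -1/2): q.
Ratio test on column q — row 1: 17/4 = 17/4; row 2: 5/(1/2) = 10. Minimum is 17/4 at row 1 (w1 leaves); pivot element 4.
After the second pivot the Z-row RHS is 35 − (-1/2)·(17/4) = 297/8.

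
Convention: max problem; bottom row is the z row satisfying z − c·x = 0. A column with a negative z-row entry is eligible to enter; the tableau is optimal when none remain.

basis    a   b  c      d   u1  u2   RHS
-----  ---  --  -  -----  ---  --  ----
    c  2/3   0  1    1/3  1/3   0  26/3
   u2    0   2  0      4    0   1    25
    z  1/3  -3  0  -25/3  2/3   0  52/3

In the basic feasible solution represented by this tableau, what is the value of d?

0

d is not in the basis, so in the current basic feasible solution d = 0.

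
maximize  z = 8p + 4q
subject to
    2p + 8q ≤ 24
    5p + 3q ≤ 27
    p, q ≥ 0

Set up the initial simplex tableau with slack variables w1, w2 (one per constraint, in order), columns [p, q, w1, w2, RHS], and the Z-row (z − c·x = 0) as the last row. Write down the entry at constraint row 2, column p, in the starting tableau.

5

Constraint 2 has coefficient 5 on p.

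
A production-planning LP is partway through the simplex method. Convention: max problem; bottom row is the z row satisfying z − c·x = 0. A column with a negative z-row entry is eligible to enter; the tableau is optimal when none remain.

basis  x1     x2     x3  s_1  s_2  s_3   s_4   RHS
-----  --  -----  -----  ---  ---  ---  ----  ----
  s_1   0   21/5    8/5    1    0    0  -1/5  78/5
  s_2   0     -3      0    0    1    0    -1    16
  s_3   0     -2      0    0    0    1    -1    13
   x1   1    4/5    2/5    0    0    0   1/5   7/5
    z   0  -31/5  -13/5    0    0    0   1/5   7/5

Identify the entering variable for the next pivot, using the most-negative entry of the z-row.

Negative z-row entries: x2: -31/5, x3: -13/5.
The most negative is -31/5 in column x2, so x2 enters.

x2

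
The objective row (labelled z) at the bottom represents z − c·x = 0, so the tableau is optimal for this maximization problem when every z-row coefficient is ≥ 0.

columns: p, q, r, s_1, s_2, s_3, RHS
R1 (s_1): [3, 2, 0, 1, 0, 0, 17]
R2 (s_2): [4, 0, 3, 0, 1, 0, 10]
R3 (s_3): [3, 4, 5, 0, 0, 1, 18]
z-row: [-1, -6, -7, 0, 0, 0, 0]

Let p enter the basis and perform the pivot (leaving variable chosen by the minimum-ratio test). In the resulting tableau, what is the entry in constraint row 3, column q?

Ratio test on column p — row 1: 17/3 = 17/3; row 2: 10/4 = 5/2; row 3: 18/3 = 6. Minimum is 5/2 at row 2 (s_2 leaves); pivot element 4.
Divide row 2 by 4; eliminate column p from the other rows.
Row 3 update in column q: 4 − 3·0 = 4.

4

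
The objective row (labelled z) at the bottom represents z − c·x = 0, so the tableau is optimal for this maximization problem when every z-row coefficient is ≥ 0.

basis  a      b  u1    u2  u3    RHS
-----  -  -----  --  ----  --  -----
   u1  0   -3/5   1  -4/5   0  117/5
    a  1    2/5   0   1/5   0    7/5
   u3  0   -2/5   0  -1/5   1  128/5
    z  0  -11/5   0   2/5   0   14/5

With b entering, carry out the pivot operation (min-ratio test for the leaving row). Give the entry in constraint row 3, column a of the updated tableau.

1

Ratio test on column b — row 1: entry -3/5 ≤ 0; row 2: (7/5)/(2/5) = 7/2; row 3: entry -2/5 ≤ 0. Minimum is 7/2 at row 2 (a leaves); pivot element 2/5.
Divide row 2 by 2/5; eliminate column b from the other rows.
Row 3 update in column a: 0 − (-2/5)·(5/2) = 1.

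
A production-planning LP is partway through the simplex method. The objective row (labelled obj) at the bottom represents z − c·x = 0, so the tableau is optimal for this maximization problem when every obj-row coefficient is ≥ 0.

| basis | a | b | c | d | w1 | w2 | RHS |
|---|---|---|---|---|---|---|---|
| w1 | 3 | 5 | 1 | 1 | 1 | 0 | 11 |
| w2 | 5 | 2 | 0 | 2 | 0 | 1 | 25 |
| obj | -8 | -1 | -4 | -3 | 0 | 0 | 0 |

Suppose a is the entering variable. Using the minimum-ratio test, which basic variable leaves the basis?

Column a entries and ratios — w1: 11/3 = 11/3; w2: 25/5 = 5.
Smallest ratio is 11/3 in the row of w1, so w1 leaves.

w1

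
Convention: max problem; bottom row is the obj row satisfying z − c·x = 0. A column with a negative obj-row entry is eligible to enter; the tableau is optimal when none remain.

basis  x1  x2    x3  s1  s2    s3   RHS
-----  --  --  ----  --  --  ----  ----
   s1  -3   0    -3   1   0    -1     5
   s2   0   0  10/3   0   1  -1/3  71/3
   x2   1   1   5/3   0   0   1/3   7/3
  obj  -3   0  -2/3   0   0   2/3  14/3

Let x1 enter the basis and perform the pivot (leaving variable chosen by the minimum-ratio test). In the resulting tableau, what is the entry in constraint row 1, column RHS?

Ratio test on column x1 — row 1: entry -3 ≤ 0; row 2: entry 0 ≤ 0; row 3: (7/3)/1 = 7/3. Minimum is 7/3 at row 3 (x2 leaves); pivot element 1.
Divide row 3 by 1; eliminate column x1 from the other rows.
Row 1 update in column RHS: 5 − (-3)·(7/3) = 12.

12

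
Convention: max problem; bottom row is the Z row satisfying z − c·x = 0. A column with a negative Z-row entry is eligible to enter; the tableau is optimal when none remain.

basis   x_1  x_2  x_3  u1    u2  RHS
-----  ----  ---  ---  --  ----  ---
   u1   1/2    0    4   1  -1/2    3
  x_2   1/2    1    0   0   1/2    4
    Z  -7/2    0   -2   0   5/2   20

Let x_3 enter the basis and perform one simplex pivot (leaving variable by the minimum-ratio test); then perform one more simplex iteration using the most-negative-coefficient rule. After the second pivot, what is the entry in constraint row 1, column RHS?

6

Ratio test on column x_3 — row 1: 3/4 = 3/4; row 2: entry 0 ≤ 0. Minimum is 3/4 at row 1 (u1 leaves); pivot element 4.
Divide row 1 by 4; eliminate column x_3 from the other rows.
Second iteration: most negative Z-row entry is -13/4 in column x_1, so x_1 enters.
Ratio test on column x_1 — row 1: (3/4)/(1/8) = 6; row 2: 4/(1/2) = 8. Minimum is 6 at row 1 (x_3 leaves); pivot element 1/8.
Divide row 1 by 1/8; eliminate column x_1 from the other rows.
After both pivots, the entry at constraint row 1, column RHS is 6.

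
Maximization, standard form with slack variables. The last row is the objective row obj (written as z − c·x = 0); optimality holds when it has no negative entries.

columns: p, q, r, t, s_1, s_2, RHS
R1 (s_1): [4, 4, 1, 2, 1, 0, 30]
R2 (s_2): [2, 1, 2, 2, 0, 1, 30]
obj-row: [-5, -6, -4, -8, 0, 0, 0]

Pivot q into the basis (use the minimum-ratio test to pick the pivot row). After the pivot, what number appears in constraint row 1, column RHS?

15/2

Ratio test on column q — row 1: 30/4 = 15/2; row 2: 30/1 = 30. Minimum is 15/2 at row 1 (s_1 leaves); pivot element 4.
Divide row 1 by 4; eliminate column q from the other rows.
In the new row 1, the RHS entry is the old entry divided by the pivot: 30/4 = 15/2.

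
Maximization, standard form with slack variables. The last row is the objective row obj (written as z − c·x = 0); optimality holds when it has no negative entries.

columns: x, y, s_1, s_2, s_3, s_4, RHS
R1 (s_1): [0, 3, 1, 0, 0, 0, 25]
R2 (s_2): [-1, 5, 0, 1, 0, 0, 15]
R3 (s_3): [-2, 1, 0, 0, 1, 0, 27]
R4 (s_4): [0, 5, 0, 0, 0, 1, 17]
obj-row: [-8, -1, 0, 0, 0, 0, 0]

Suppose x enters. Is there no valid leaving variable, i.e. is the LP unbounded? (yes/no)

Every constraint-row entry in column x is ≤ 0, so increasing x is unbounded.

yes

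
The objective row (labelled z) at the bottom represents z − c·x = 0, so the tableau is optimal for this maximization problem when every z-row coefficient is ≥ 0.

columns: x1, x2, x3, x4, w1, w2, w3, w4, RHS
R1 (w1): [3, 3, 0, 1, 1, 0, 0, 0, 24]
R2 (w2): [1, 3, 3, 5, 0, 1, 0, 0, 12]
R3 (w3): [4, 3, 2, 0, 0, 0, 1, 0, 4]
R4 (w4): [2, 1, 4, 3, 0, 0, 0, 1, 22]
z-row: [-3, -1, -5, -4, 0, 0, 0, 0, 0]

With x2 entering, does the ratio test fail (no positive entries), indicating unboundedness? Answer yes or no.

Column x2 has positive entries in row(s) 1, 2, 3, 4, so the ratio test bounds it — not unbounded.

no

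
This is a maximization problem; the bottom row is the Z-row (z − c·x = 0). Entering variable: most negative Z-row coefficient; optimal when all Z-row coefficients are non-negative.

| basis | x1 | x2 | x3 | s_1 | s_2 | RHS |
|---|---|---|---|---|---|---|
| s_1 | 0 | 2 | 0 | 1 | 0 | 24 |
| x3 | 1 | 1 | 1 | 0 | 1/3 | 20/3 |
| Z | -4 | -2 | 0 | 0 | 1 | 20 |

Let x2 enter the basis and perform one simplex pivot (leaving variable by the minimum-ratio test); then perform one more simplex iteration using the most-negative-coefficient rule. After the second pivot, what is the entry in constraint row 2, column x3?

Ratio test on column x2 — row 1: 24/2 = 12; row 2: (20/3)/1 = 20/3. Minimum is 20/3 at row 2 (x3 leaves); pivot element 1.
Divide row 2 by 1; eliminate column x2 from the other rows.
Second iteration: most negative Z-row entry is -2 in column x1, so x1 enters.
Ratio test on column x1 — row 1: entry -2 ≤ 0; row 2: (20/3)/1 = 20/3. Minimum is 20/3 at row 2 (x2 leaves); pivot element 1.
Divide row 2 by 1; eliminate column x1 from the other rows.
After both pivots, the entry at constraint row 2, column x3 is 1.

1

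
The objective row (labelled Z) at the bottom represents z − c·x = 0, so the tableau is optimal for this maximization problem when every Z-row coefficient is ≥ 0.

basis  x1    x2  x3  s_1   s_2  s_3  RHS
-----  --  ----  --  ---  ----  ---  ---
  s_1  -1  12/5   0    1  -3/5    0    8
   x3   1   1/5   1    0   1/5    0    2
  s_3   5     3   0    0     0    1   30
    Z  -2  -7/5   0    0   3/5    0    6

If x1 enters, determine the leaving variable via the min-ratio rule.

Column x1 entries and ratios — s_1: -1 ≤ 0, skip; x3: 2/1 = 2; s_3: 30/5 = 6.
Smallest ratio is 2 in the row of x3, so x3 leaves.

x3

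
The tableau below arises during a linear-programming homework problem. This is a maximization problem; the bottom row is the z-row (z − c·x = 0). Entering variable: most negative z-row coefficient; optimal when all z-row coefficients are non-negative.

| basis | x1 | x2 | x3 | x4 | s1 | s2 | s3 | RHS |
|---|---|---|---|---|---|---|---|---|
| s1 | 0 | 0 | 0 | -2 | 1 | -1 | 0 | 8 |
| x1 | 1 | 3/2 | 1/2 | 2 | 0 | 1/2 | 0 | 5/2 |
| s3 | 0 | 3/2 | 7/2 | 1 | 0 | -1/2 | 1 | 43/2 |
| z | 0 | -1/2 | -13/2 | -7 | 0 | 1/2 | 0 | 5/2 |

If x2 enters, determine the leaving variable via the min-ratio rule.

x1

Column x2 entries and ratios — s1: 0 ≤ 0, skip; x1: (5/2)/(3/2) = 5/3; s3: (43/2)/(3/2) = 43/3.
Smallest ratio is 5/3 in the row of x1, so x1 leaves.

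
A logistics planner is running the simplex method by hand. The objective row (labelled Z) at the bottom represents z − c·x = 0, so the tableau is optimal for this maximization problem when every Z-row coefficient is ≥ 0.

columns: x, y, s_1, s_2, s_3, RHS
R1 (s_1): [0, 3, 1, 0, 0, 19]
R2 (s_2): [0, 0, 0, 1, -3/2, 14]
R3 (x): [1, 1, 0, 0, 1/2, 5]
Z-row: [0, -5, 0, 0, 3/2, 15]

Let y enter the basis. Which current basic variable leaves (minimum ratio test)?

Column y entries and ratios — s_1: 19/3 = 19/3; s_2: 0 ≤ 0, skip; x: 5/1 = 5.
Smallest ratio is 5 in the row of x, so x leaves.

x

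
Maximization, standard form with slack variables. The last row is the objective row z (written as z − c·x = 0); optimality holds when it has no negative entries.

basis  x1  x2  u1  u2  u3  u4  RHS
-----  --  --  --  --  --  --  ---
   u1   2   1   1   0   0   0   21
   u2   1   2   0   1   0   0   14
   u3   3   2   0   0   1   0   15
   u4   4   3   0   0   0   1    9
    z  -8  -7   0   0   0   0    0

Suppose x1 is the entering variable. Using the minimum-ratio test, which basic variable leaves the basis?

Column x1 entries and ratios — u1: 21/2 = 21/2; u2: 14/1 = 14; u3: 15/3 = 5; u4: 9/4 = 9/4.
Smallest ratio is 9/4 in the row of u4, so u4 leaves.

u4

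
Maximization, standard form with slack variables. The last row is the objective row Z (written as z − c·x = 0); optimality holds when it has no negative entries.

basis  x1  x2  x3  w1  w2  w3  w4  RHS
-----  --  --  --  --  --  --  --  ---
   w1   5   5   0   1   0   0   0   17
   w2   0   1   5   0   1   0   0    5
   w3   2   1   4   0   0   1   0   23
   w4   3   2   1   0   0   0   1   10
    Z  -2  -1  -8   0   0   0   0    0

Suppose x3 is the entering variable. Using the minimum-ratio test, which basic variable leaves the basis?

Column x3 entries and ratios — w1: 0 ≤ 0, skip; w2: 5/5 = 1; w3: 23/4 = 23/4; w4: 10/1 = 10.
Smallest ratio is 1 in the row of w2, so w2 leaves.

w2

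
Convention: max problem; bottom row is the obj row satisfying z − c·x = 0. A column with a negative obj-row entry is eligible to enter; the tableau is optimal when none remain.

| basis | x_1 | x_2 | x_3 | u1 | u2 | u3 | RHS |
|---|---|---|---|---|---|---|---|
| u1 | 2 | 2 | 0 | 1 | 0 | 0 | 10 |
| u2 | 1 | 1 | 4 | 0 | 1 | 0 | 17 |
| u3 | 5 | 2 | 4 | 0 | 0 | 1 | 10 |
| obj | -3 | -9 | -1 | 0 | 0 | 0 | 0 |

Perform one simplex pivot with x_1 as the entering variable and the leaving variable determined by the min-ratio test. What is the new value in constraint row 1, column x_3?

Ratio test on column x_1 — row 1: 10/2 = 5; row 2: 17/1 = 17; row 3: 10/5 = 2. Minimum is 2 at row 3 (u3 leaves); pivot element 5.
Divide row 3 by 5; eliminate column x_1 from the other rows.
Row 1 update in column x_3: 0 − 2·(4/5) = -8/5.

-8/5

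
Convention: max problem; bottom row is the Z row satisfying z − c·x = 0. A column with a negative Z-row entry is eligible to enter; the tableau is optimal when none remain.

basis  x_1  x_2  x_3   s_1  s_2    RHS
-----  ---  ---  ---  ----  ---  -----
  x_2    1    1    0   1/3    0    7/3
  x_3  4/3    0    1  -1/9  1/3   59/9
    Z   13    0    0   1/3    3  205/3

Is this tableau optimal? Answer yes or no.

Every Z-row coefficient is ≥ 0, so the tableau is optimal.

yes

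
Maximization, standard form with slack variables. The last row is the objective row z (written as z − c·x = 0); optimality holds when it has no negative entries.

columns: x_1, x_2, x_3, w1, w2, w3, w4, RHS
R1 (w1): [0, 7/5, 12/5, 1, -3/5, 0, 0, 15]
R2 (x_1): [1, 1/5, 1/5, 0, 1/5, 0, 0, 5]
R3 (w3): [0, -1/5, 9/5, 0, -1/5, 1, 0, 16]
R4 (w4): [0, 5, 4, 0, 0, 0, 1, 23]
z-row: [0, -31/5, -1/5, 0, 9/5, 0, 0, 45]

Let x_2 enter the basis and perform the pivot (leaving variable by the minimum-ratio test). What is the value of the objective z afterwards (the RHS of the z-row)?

1838/25

Ratio test on column x_2 — row 1: 15/(7/5) = 75/7; row 2: 5/(1/5) = 25; row 3: entry -1/5 ≤ 0; row 4: 23/5 = 23/5. Minimum is 23/5 at row 4 (w4 leaves); pivot element 5.
Pivot on row 4; the z-row RHS becomes 45 − (-31/5)·(23/5) = 1838/25.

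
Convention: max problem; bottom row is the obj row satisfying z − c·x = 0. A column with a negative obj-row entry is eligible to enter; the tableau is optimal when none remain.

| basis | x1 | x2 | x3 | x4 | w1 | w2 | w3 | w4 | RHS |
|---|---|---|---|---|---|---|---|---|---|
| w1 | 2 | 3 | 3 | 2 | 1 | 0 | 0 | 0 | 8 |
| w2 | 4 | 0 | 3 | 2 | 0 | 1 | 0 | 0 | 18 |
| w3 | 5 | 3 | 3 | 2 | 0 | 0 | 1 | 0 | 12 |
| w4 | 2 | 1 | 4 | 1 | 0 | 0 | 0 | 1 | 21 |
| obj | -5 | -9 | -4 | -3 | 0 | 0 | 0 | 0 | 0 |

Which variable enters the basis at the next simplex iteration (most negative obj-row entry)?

x2

Negative obj-row entries: x1: -5, x2: -9, x3: -4, x4: -3.
The most negative is -9 in column x2, so x2 enters.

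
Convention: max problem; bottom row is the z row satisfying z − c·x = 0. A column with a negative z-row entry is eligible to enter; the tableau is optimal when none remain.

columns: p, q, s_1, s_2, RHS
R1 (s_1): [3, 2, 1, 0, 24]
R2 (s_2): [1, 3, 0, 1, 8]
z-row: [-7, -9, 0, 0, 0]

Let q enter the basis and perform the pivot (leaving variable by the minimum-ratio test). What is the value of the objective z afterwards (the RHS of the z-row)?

24

Ratio test on column q — row 1: 24/2 = 12; row 2: 8/3 = 8/3. Minimum is 8/3 at row 2 (s_2 leaves); pivot element 3.
Pivot on row 2; the z-row RHS becomes 0 − (-9)·(8/3) = 24.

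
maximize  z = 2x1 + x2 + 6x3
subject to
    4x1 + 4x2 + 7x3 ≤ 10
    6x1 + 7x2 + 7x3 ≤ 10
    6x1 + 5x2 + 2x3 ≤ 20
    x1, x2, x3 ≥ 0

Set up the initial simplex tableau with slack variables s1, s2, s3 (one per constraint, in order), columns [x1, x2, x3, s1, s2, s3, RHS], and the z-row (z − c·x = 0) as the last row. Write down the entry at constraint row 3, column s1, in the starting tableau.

Slack s1 belongs to constraint 1; its column is the unit vector e_1, so the entry in row 3 is 0.

0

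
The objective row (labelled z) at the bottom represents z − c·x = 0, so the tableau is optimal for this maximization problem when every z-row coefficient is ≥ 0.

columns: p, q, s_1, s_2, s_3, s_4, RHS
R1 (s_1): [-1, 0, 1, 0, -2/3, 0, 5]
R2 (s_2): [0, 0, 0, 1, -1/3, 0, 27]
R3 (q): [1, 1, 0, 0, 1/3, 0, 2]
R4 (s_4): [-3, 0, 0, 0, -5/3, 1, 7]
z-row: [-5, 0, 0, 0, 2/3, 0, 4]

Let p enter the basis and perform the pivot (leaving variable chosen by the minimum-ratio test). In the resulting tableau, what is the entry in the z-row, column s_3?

Ratio test on column p — row 1: entry -1 ≤ 0; row 2: entry 0 ≤ 0; row 3: 2/1 = 2; row 4: entry -3 ≤ 0. Minimum is 2 at row 3 (q leaves); pivot element 1.
Divide row 3 by 1; eliminate column p from the other rows.
z-row update in column s_3: 2/3 − (-5)·(1/3) = 7/3.

7/3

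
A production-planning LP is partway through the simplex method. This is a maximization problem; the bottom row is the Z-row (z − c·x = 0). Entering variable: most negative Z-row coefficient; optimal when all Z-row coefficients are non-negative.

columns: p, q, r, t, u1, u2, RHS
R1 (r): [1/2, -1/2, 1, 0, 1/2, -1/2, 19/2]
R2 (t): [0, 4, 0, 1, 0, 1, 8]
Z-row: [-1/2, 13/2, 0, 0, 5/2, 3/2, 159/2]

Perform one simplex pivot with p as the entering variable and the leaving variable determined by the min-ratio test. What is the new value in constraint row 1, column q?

-1

Ratio test on column p — row 1: (19/2)/(1/2) = 19; row 2: entry 0 ≤ 0. Minimum is 19 at row 1 (r leaves); pivot element 1/2.
Divide row 1 by 1/2; eliminate column p from the other rows.
In the new row 1, the q entry is the old entry divided by the pivot: (-1/2)/(1/2) = -1.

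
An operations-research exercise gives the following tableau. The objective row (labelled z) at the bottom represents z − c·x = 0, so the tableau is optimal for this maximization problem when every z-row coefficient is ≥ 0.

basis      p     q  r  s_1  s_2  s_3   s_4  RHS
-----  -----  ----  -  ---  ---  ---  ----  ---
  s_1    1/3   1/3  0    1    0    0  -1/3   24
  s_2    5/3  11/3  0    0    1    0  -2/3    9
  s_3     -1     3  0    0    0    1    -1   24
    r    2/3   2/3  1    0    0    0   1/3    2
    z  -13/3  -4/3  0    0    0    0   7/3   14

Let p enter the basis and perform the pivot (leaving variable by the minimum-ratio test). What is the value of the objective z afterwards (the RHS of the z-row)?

Ratio test on column p — row 1: 24/(1/3) = 72; row 2: 9/(5/3) = 27/5; row 3: entry -1 ≤ 0; row 4: 2/(2/3) = 3. Minimum is 3 at row 4 (r leaves); pivot element 2/3.
Pivot on row 4; the z-row RHS becomes 14 − (-13/3)·3 = 27.

27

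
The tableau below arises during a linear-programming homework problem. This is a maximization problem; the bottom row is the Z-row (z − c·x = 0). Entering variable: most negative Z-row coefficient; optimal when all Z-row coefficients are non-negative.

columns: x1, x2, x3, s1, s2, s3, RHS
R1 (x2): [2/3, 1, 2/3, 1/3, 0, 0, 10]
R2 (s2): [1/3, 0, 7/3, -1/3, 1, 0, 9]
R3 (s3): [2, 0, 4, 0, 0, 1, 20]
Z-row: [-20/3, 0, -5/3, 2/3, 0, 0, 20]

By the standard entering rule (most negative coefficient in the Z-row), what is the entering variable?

x1

Negative Z-row entries: x1: -20/3, x3: -5/3.
The most negative is -20/3 in column x1, so x1 enters.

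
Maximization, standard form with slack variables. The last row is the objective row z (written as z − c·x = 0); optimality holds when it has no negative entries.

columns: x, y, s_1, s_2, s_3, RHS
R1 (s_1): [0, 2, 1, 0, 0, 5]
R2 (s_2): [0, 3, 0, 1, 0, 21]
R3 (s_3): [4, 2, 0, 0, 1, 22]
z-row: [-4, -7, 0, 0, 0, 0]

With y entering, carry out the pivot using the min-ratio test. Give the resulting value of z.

Ratio test on column y — row 1: 5/2 = 5/2; row 2: 21/3 = 7; row 3: 22/2 = 11. Minimum is 5/2 at row 1 (s_1 leaves); pivot element 2.
Pivot on row 1; the z-row RHS becomes 0 − (-7)·(5/2) = 35/2.

35/2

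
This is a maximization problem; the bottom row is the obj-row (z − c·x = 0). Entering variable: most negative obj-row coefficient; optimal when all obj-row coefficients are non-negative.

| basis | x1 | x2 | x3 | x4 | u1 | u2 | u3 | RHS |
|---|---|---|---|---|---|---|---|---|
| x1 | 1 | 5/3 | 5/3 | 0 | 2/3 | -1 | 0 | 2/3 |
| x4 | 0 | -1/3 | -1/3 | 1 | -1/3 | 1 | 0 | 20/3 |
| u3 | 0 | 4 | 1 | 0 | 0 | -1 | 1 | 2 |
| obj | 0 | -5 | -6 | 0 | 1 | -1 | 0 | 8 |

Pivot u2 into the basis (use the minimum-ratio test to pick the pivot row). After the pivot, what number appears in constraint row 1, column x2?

Ratio test on column u2 — row 1: entry -1 ≤ 0; row 2: (20/3)/1 = 20/3; row 3: entry -1 ≤ 0. Minimum is 20/3 at row 2 (x4 leaves); pivot element 1.
Divide row 2 by 1; eliminate column u2 from the other rows.
Row 1 update in column x2: 5/3 − (-1)·(-1/3) = 4/3.

4/3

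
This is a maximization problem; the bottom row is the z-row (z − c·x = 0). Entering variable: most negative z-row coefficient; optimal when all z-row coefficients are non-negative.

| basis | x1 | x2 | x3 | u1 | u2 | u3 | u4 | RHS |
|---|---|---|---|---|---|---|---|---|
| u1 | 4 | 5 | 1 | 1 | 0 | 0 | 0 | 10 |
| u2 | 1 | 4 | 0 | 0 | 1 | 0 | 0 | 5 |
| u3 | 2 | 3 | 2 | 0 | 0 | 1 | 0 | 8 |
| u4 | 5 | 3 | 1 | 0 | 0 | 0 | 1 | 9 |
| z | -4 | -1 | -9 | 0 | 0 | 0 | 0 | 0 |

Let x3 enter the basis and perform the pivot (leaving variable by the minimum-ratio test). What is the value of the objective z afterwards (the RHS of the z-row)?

36

Ratio test on column x3 — row 1: 10/1 = 10; row 2: entry 0 ≤ 0; row 3: 8/2 = 4; row 4: 9/1 = 9. Minimum is 4 at row 3 (u3 leaves); pivot element 2.
Pivot on row 3; the z-row RHS becomes 0 − (-9)·4 = 36.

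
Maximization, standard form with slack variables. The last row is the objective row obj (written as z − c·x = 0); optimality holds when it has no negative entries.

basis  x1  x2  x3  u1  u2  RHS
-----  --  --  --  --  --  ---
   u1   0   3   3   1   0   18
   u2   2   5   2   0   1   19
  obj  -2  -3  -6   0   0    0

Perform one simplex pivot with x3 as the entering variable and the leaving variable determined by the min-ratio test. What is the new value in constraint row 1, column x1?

Ratio test on column x3 — row 1: 18/3 = 6; row 2: 19/2 = 19/2. Minimum is 6 at row 1 (u1 leaves); pivot element 3.
Divide row 1 by 3; eliminate column x3 from the other rows.
In the new row 1, the x1 entry is the old entry divided by the pivot: 0/3 = 0.

0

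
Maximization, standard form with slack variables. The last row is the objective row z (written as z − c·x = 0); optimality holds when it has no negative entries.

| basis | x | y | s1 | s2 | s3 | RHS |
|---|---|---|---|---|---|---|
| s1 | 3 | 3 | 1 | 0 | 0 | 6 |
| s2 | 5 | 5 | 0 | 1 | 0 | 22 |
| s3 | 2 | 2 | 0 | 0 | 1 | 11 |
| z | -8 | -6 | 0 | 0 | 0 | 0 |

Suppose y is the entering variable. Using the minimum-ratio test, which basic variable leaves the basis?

Column y entries and ratios — s1: 6/3 = 2; s2: 22/5 = 22/5; s3: 11/2 = 11/2.
Smallest ratio is 2 in the row of s1, so s1 leaves.

s1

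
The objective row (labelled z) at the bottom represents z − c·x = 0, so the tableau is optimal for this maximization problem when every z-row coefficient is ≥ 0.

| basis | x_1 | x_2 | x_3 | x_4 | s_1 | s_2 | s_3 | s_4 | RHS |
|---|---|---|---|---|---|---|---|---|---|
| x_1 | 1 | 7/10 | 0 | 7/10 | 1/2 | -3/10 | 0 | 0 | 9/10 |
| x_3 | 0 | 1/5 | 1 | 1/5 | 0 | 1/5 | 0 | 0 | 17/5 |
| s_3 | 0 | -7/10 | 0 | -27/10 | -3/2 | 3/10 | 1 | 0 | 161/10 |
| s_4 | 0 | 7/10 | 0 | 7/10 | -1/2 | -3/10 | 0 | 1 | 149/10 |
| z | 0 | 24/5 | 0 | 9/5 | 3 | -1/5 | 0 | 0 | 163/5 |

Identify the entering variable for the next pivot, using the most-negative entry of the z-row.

s_2

Negative z-row entries: s_2: -1/5.
The most negative is -1/5 in column s_2, so s_2 enters.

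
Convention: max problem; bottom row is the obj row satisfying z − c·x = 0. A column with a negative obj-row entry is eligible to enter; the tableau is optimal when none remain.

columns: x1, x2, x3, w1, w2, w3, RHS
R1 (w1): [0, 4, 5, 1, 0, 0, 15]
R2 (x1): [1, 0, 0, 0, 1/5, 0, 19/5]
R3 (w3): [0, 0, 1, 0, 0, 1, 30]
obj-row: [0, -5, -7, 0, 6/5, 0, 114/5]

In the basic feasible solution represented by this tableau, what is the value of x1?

19/5

x1 is basic (row 2); its value is the RHS of that row, 19/5.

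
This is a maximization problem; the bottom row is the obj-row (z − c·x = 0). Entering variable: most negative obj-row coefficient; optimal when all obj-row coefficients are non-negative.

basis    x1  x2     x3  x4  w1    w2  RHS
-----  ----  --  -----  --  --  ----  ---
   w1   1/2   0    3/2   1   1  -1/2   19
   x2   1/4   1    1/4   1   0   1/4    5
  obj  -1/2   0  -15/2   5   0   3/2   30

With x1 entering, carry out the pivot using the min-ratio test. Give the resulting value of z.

Ratio test on column x1 — row 1: 19/(1/2) = 38; row 2: 5/(1/4) = 20. Minimum is 20 at row 2 (x2 leaves); pivot element 1/4.
Pivot on row 2; the obj-row RHS becomes 30 − (-1/2)·20 = 40.

40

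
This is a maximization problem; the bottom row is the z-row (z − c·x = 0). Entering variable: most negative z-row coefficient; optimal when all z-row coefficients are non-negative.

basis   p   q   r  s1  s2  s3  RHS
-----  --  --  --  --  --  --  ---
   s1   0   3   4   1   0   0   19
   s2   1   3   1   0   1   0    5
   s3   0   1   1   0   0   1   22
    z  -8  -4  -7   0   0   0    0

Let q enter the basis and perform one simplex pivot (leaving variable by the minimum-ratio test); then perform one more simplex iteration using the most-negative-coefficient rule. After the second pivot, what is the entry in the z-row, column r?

1

Ratio test on column q — row 1: 19/3 = 19/3; row 2: 5/3 = 5/3; row 3: 22/1 = 22. Minimum is 5/3 at row 2 (s2 leaves); pivot element 3.
Divide row 2 by 3; eliminate column q from the other rows.
Second iteration: most negative z-row entry is -20/3 in column p, so p enters.
Ratio test on column p — row 1: entry -1 ≤ 0; row 2: (5/3)/(1/3) = 5; row 3: entry -1/3 ≤ 0. Minimum is 5 at row 2 (q leaves); pivot element 1/3.
Divide row 2 by 1/3; eliminate column p from the other rows.
After both pivots, the entry at the z-row, column r is 1.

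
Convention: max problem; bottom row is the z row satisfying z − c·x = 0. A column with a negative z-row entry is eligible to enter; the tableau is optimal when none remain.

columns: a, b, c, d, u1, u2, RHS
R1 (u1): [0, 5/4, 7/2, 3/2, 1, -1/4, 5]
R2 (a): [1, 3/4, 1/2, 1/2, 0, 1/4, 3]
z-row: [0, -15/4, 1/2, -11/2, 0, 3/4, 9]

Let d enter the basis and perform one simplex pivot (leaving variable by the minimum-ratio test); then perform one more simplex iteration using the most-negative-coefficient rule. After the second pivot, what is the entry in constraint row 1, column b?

1

Ratio test on column d — row 1: 5/(3/2) = 10/3; row 2: 3/(1/2) = 6. Minimum is 10/3 at row 1 (u1 leaves); pivot element 3/2.
Divide row 1 by 3/2; eliminate column d from the other rows.
Second iteration: most negative z-row entry is -1/6 in column u2, so u2 enters.
Ratio test on column u2 — row 1: entry -1/6 ≤ 0; row 2: (4/3)/(1/3) = 4. Minimum is 4 at row 2 (a leaves); pivot element 1/3.
Divide row 2 by 1/3; eliminate column u2 from the other rows.
After both pivots, the entry at constraint row 1, column b is 1.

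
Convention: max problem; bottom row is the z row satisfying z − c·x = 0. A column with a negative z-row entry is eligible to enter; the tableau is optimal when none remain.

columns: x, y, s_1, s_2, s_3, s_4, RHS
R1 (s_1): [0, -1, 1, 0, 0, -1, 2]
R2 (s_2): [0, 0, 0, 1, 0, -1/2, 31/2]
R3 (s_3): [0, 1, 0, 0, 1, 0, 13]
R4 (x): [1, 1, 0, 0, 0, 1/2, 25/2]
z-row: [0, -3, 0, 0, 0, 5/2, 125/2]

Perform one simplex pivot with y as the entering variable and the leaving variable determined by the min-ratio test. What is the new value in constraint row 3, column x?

-1

Ratio test on column y — row 1: entry -1 ≤ 0; row 2: entry 0 ≤ 0; row 3: 13/1 = 13; row 4: (25/2)/1 = 25/2. Minimum is 25/2 at row 4 (x leaves); pivot element 1.
Divide row 4 by 1; eliminate column y from the other rows.
Row 3 update in column x: 0 − 1·1 = -1.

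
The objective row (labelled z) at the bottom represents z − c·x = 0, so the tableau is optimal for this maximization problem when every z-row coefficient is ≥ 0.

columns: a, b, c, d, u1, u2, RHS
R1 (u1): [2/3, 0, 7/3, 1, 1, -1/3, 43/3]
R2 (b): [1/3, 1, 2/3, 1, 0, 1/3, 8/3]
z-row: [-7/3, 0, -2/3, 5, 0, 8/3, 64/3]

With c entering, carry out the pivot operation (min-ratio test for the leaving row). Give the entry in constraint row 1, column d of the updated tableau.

-5/2

Ratio test on column c — row 1: (43/3)/(7/3) = 43/7; row 2: (8/3)/(2/3) = 4. Minimum is 4 at row 2 (b leaves); pivot element 2/3.
Divide row 2 by 2/3; eliminate column c from the other rows.
Row 1 update in column d: 1 − (7/3)·(3/2) = -5/2.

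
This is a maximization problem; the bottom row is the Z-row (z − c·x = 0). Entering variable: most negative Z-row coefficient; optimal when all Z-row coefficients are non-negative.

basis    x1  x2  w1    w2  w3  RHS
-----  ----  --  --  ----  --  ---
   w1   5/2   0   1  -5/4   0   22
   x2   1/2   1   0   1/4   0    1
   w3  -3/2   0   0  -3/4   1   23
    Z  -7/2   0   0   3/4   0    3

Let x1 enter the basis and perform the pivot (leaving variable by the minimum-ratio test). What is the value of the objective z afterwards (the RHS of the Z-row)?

10

Ratio test on column x1 — row 1: 22/(5/2) = 44/5; row 2: 1/(1/2) = 2; row 3: entry -3/2 ≤ 0. Minimum is 2 at row 2 (x2 leaves); pivot element 1/2.
Pivot on row 2; the Z-row RHS becomes 3 − (-7/2)·2 = 10.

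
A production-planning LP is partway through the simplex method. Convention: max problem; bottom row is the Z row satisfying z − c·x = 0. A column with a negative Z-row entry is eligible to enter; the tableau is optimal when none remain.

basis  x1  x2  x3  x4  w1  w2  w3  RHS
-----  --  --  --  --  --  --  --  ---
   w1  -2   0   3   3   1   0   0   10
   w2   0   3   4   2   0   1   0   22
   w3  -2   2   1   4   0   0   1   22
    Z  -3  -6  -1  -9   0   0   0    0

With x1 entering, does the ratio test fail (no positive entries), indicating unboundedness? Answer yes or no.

Every constraint-row entry in column x1 is ≤ 0, so increasing x1 is unbounded.

yes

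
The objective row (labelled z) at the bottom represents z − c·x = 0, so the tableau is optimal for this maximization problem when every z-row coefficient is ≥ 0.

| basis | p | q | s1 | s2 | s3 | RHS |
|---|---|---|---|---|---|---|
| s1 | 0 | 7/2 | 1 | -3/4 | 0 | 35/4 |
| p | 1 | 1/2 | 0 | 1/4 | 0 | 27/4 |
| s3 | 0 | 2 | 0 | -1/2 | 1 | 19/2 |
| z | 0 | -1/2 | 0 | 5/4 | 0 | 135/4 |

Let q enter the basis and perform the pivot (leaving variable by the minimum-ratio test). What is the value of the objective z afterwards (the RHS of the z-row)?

35

Ratio test on column q — row 1: (35/4)/(7/2) = 5/2; row 2: (27/4)/(1/2) = 27/2; row 3: (19/2)/2 = 19/4. Minimum is 5/2 at row 1 (s1 leaves); pivot element 7/2.
Pivot on row 1; the z-row RHS becomes 135/4 − (-1/2)·(5/2) = 35.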